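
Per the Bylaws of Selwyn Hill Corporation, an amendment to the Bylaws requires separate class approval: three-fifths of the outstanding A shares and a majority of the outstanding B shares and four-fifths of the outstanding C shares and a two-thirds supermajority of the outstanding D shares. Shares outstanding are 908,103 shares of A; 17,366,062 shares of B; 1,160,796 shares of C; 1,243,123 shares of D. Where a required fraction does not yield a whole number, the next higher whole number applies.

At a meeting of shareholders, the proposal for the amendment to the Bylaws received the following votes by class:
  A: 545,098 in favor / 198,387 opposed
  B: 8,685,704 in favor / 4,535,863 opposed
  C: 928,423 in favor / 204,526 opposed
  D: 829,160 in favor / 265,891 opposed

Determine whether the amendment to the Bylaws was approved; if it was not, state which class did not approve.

A: 3/5 of 908103 = 544861.80, rounded up to 544862; 544,862 required, 545,098 in favor — approved.
B: a majority of 17366062 is 8683032; 8,683,032 required, 8,685,704 in favor — approved.
C: 4/5 of 1160796 = 928636.80, rounded up to 928637; 928,637 required, 928,423 in favor — not approved.
D: 2/3 of 1243123 = 828748.67, rounded up to 828749; 828,749 required, 829,160 in favor — approved.

Not approved — the C shares did not give the required vote.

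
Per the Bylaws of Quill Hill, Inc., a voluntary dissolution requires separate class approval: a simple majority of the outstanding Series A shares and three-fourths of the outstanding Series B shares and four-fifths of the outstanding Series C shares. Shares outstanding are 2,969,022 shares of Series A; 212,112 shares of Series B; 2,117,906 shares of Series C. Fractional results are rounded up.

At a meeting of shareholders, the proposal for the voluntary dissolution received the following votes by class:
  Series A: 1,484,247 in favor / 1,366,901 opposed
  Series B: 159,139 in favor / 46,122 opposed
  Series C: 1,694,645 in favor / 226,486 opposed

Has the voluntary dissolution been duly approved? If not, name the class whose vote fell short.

Series A: a majority of 2969022 is 1484512; 1,484,512 required, 1,484,247 in favor — not approved.
Series B: 3/4 of 212112 = 159084; 159,084 required, 159,139 in favor — approved.
Series C: 4/5 of 2117906 = 1694324.80, rounded up to 1694325; 1,694,325 required, 1,694,645 in favor — approved.

Not approved — the Series A shares did not give the required vote.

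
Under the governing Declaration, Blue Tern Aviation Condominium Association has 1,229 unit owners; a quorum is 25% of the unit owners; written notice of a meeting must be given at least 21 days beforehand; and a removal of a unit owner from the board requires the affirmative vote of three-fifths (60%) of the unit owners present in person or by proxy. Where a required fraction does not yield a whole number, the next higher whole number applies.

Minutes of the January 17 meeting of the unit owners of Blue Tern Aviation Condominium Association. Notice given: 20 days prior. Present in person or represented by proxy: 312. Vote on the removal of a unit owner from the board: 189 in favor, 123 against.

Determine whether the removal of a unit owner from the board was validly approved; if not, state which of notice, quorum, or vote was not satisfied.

Notice: 20 days given; 21 required. Not satisfied.
Quorum: 25% of 1,229 = 307.25, rounded up to 308; 312 present. Satisfied.
Vote: requires three-fifths of those present (312); 3/5 of 312 = 187.20, rounded up to 188, so 188 needed; 189 in favor. Satisfied.

Invalid — notice requirement not satisfied.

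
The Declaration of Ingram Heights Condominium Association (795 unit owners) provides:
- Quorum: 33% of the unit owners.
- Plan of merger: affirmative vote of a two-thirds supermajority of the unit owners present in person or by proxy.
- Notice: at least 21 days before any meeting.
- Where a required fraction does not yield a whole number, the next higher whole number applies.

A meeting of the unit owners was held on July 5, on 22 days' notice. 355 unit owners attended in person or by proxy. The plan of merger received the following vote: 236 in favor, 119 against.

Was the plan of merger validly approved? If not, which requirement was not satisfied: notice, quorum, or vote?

Notice: 22 days given; 21 required. Satisfied.
Quorum: 33% of 795 = 262.35, rounded up to 263; 355 present. Satisfied.
Vote: requires two-thirds of those present (355); 2/3 of 355 = 236.67, rounded up to 237, so 237 needed; 236 in favor. Not satisfied.

Invalid — vote requirement not satisfied.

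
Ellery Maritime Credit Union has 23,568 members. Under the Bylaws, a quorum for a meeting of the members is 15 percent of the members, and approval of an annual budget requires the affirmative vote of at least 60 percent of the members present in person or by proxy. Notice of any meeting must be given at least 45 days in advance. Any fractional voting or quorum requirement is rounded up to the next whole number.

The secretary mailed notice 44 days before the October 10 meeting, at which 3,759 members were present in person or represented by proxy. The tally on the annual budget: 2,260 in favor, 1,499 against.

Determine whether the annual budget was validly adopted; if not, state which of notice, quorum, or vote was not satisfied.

Notice: 44 days given; 45 required. Not satisfied.
Quorum: 15% of 23,568 = 3,535.20, rounded up to 3,536; 3,759 present. Satisfied.
Vote: requires three-fifths of those present (3,759); 3/5 of 3759 = 2255.40, rounded up to 2256, so 2,256 needed; 2,260 in favor. Satisfied.

Invalid — notice requirement not satisfied.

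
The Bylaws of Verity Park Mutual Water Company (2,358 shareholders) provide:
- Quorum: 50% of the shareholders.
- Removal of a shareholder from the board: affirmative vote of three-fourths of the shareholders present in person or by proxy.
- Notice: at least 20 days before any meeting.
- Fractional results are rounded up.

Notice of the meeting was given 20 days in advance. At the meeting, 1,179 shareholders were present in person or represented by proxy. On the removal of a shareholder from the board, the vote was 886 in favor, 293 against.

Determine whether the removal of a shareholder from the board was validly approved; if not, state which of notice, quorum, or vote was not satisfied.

Valid — all requirements satisfied.

Notice: 20 days given; 20 required. Satisfied.
Quorum: 50% of 2,358 = 1,179; 1,179 present. Satisfied.
Vote: requires three-fourths of those present (1,179); 3/4 of 1179 = 884.25, rounded up to 885, so 885 needed; 886 in favor. Satisfied.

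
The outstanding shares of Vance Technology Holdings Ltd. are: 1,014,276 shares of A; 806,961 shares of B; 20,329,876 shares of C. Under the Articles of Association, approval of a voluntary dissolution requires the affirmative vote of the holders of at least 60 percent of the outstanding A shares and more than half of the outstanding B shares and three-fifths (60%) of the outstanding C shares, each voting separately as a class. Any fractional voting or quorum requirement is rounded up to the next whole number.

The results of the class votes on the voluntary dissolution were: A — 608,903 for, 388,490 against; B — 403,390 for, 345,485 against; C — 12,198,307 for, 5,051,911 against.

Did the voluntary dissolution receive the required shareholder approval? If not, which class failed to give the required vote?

Not approved — the B shares did not give the required vote.

A: 3/5 of 1014276 = 608565.60, rounded up to 608566; 608,566 required, 608,903 in favor — approved.
B: a majority of 806961 is 403481; 403,481 required, 403,390 in favor — not approved.
C: 3/5 of 20329876 = 12197925.60, rounded up to 12197926; 12,197,926 required, 12,198,307 in favor — approved.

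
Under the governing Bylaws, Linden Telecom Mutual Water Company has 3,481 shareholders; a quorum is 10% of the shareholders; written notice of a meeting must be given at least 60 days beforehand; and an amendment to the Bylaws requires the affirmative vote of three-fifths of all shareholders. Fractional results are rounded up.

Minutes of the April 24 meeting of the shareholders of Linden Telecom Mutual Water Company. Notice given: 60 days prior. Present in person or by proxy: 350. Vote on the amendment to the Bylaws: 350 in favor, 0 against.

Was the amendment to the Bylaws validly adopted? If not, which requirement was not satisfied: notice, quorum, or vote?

Notice: 60 days given; 60 required. Satisfied.
Quorum: 10% of 3,481 = 348.10, rounded up to 349; 350 present. Satisfied.
Vote: requires three-fifths of all shareholders (3,481); 3/5 of 3481 = 2088.60, rounded up to 2089, so 2,089 needed; 350 in favor. Not satisfied.

Invalid — vote requirement not satisfied.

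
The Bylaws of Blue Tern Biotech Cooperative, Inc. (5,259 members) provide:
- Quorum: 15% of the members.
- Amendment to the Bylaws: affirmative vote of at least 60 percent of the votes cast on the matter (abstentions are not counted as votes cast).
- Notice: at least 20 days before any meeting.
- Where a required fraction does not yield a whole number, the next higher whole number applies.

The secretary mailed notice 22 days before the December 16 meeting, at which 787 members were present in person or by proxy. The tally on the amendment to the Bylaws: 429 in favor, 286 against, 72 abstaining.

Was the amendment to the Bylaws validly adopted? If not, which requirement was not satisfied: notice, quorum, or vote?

Notice: 22 days given; 20 required. Satisfied.
Quorum: 15% of 5,259 = 788.85, rounded up to 789; 787 present. Not satisfied.
Vote: requires three-fifths of the votes cast (787 − 72 abstaining = 715); 3/5 of 715 = 429, so 429 needed; 429 in favor. Satisfied.

Invalid — quorum requirement not satisfied.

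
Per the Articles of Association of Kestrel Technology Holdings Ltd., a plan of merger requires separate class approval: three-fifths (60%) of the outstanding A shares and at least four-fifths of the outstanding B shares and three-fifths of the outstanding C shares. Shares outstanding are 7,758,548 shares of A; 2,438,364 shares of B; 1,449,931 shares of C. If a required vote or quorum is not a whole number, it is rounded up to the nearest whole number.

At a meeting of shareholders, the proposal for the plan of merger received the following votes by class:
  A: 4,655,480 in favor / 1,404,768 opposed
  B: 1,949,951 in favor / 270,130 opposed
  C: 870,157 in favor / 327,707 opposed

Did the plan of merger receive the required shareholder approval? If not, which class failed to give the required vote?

Not approved — the B shares did not give the required vote.

A: 3/5 of 7758548 = 4655128.80, rounded up to 4655129; 4,655,129 required, 4,655,480 in favor — approved.
B: 4/5 of 2438364 = 1950691.20, rounded up to 1950692; 1,950,692 required, 1,949,951 in favor — not approved.
C: 3/5 of 1449931 = 869958.60, rounded up to 869959; 869,959 required, 870,157 in favor — approved.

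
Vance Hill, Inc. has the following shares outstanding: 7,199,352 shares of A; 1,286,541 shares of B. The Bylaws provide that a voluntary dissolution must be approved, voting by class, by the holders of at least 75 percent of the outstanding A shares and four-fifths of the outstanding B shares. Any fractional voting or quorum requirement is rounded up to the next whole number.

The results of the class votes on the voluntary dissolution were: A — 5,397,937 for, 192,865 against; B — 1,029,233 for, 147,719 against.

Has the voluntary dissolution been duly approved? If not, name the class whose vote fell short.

Not approved — the A shares did not give the required vote.

A: 3/4 of 7199352 = 5399514; 5,399,514 required, 5,397,937 in favor — not approved.
B: 4/5 of 1286541 = 1029232.80, rounded up to 1029233; 1,029,233 required, 1,029,233 in favor — approved.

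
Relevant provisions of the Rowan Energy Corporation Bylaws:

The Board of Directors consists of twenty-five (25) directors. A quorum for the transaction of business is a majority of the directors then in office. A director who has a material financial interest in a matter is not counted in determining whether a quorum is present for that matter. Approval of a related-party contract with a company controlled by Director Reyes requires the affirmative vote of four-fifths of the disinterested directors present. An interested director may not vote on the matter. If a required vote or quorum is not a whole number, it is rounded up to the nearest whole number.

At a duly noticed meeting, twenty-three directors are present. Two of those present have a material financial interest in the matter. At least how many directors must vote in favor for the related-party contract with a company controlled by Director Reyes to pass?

17

The related-party contract with a company controlled by Director Reyes requires four-fifths of the disinterested directors present (23 − 2 = 21).
4/5 of 21 = 16.80, rounded up to 17.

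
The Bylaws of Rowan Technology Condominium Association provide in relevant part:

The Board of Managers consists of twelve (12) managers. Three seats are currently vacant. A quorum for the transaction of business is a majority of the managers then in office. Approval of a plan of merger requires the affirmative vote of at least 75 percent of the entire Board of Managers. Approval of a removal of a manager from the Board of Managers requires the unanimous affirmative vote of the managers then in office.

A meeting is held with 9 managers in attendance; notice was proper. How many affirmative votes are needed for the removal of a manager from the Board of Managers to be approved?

9

The removal of a manager from the Board of Managers requires the unanimous vote of the managers then in office (9).
Unanimous means all 9.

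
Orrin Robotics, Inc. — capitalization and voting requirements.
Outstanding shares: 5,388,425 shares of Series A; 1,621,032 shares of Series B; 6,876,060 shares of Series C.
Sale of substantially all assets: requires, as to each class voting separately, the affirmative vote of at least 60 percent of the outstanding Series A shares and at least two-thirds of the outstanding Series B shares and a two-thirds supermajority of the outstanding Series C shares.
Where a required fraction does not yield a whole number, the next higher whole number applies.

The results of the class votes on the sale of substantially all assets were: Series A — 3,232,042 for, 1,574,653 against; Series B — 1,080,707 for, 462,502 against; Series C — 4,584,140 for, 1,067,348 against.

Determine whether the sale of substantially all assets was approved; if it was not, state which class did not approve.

Not approved — the Series A shares did not give the required vote.

Series A: 3/5 of 5388425 = 3233055; 3,233,055 required, 3,232,042 in favor — not approved.
Series B: 2/3 of 1621032 = 1080688; 1,080,688 required, 1,080,707 in favor — approved.
Series C: 2/3 of 6876060 = 4584040; 4,584,040 required, 4,584,140 in favor — approved.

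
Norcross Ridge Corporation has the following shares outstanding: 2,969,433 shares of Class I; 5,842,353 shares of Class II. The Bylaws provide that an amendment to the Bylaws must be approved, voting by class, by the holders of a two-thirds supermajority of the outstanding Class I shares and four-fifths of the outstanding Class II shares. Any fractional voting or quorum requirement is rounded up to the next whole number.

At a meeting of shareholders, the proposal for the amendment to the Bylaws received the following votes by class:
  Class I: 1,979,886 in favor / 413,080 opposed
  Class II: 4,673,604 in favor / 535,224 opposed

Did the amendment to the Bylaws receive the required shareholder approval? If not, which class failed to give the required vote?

Class I: 2/3 of 2969433 = 1979622; 1,979,622 required, 1,979,886 in favor — approved.
Class II: 4/5 of 5842353 = 4673882.40, rounded up to 4673883; 4,673,883 required, 4,673,604 in favor — not approved.

Not approved — the Class II shares did not give the required vote.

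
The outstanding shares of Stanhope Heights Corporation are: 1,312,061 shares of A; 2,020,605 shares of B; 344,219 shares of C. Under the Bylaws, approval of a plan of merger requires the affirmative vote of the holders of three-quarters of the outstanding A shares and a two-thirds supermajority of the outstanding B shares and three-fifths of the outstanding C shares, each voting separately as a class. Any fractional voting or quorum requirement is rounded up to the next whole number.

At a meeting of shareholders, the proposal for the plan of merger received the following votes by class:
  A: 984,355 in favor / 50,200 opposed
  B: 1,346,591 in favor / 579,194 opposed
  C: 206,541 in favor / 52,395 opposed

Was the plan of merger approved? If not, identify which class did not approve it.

Not approved — the B shares did not give the required vote.

A: 3/4 of 1312061 = 984045.75, rounded up to 984046; 984,046 required, 984,355 in favor — approved.
B: 2/3 of 2020605 = 1347070; 1,347,070 required, 1,346,591 in favor — not approved.
C: 3/5 of 344219 = 206531.40, rounded up to 206532; 206,532 required, 206,541 in favor — approved.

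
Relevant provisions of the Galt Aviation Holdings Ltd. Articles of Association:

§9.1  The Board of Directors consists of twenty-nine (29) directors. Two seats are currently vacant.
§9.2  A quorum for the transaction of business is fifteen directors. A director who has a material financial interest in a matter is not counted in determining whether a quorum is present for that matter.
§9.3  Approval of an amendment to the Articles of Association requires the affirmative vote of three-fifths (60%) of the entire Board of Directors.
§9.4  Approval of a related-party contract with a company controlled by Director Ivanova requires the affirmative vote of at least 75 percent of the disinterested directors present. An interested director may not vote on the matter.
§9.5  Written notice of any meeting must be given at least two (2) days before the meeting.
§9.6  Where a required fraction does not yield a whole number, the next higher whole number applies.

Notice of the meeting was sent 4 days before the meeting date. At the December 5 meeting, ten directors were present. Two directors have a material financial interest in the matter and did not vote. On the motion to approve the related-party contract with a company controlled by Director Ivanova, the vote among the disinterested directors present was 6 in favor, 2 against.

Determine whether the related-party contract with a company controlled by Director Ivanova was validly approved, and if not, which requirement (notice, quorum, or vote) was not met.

Invalid — quorum requirement not satisfied.

Notice: 4 days given; 2 required (4 ≥ 2). Satisfied.
Quorum: 10 present, but the 2 interested directors do not count, leaving 8. Quorum is 15. Not satisfied.
Vote: the related-party contract with a company controlled by Director Ivanova requires three-fourths of the disinterested directors present (10 − 2 = 8). 3/4 of 8 = 6, so 6 affirmative votes are needed; 6 voted in favor. Satisfied. (Moot — without a quorum no business can be validly transacted.)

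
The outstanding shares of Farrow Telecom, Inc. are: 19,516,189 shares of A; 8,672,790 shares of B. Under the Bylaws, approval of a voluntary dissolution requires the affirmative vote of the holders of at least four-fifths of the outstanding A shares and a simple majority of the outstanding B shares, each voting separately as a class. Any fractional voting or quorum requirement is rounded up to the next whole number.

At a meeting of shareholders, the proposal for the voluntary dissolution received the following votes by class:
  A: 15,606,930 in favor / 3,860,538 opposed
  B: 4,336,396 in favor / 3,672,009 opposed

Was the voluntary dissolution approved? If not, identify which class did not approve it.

Not approved — the A shares did not give the required vote.

A: 4/5 of 19516189 = 15612951.20, rounded up to 15612952; 15,612,952 required, 15,606,930 in favor — not approved.
B: a majority of 8672790 is 4336396; 4,336,396 required, 4,336,396 in favor — approved.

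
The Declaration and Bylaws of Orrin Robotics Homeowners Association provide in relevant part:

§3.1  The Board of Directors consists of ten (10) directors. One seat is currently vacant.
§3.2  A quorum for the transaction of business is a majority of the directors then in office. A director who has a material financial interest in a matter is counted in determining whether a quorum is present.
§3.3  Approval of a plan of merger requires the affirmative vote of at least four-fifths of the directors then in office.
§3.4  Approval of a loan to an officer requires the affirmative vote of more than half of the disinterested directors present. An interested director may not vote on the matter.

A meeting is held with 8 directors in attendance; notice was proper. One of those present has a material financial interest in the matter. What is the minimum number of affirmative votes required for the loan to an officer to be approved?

4

The loan to an officer requires a majority of the disinterested directors present (8 − 1 = 7).
A majority of 7 is 4.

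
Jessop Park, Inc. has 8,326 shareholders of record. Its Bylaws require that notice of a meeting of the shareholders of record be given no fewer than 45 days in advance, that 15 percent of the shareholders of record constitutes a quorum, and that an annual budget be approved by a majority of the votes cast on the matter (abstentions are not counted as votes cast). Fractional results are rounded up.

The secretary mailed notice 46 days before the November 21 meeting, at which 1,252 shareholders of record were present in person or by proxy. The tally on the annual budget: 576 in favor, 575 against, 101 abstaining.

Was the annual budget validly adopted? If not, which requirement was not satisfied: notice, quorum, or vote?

Notice: 46 days given; 45 required. Satisfied.
Quorum: 15% of 8,326 = 1,248.90, rounded up to 1,249; 1,252 present. Satisfied.
Vote: requires a majority of the votes cast (1,252 − 101 abstaining = 1,151); a majority of 1151 is 576, so 576 needed; 576 in favor. Satisfied.

Valid — all requirements satisfied.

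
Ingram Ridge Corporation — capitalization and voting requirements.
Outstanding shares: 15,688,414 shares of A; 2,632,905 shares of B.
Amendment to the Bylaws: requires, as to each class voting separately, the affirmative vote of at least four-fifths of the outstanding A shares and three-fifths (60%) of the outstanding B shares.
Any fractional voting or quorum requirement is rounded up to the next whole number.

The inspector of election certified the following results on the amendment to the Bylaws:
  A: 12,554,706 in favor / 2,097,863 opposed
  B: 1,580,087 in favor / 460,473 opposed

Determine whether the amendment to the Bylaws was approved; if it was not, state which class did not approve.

A: 4/5 of 15688414 = 12550731.20, rounded up to 12550732; 12,550,732 required, 12,554,706 in favor — approved.
B: 3/5 of 2632905 = 1579743; 1,579,743 required, 1,580,087 in favor — approved.

Approved — every class gave the required vote.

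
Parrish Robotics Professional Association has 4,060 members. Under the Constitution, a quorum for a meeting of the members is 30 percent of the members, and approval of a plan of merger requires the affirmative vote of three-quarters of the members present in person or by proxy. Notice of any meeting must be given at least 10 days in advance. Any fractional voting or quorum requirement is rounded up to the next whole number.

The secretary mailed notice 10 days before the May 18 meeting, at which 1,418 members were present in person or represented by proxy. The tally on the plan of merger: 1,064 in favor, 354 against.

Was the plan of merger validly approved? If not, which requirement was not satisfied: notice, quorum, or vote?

Valid — all requirements satisfied.

Notice: 10 days given; 10 required. Satisfied.
Quorum: 30% of 4,060 = 1,218; 1,418 present. Satisfied.
Vote: requires three-fourths of those present (1,418); 3/4 of 1418 = 1063.50, rounded up to 1064, so 1,064 needed; 1,064 in favor. Satisfied.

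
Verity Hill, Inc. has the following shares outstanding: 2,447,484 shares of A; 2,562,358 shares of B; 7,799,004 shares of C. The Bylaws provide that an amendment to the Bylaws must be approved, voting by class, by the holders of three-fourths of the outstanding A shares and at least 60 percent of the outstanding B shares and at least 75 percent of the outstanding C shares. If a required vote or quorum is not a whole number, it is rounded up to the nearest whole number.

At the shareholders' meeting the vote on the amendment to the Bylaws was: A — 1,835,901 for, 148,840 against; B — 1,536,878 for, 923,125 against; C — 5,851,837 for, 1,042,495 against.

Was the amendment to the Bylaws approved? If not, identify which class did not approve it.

Not approved — the B shares did not give the required vote.

A: 3/4 of 2447484 = 1835613; 1,835,613 required, 1,835,901 in favor — approved.
B: 3/5 of 2562358 = 1537414.80, rounded up to 1537415; 1,537,415 required, 1,536,878 in favor — not approved.
C: 3/4 of 7799004 = 5849253; 5,849,253 required, 5,851,837 in favor — approved.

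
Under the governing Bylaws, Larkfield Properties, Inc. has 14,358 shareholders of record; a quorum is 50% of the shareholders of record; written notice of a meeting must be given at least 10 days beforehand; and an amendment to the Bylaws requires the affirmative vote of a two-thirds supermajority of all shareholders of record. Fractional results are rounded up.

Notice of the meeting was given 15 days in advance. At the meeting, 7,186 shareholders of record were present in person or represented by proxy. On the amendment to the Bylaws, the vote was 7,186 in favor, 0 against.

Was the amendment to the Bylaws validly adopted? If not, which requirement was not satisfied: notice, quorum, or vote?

Invalid — vote requirement not satisfied.

Notice: 15 days given; 10 required. Satisfied.
Quorum: 50% of 14,358 = 7,179; 7,186 present. Satisfied.
Vote: requires two-thirds of all shareholders of record (14,358); 2/3 of 14358 = 9572, so 9,572 needed; 7,186 in favor. Not satisfied.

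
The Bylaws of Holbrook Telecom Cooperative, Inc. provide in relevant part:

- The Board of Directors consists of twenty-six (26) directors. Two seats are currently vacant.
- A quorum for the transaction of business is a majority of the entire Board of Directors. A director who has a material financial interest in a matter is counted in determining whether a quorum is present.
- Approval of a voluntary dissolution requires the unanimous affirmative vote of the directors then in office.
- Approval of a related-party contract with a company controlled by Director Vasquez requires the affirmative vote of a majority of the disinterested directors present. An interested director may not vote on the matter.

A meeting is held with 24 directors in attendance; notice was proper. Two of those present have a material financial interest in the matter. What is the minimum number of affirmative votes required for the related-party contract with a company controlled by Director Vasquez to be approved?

12

The related-party contract with a company controlled by Director Vasquez requires a majority of the disinterested directors present (24 − 2 = 22).
A majority of 22 is 12.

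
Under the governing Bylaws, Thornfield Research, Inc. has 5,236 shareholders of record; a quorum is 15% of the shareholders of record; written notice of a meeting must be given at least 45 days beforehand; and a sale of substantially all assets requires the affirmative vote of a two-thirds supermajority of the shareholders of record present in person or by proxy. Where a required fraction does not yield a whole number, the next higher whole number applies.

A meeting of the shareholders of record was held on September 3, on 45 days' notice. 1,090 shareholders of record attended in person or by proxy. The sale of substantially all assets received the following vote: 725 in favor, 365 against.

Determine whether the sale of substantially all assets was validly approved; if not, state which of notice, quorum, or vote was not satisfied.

Notice: 45 days given; 45 required. Satisfied.
Quorum: 15% of 5,236 = 785.40, rounded up to 786; 1,090 present. Satisfied.
Vote: requires two-thirds of those present (1,090); 2/3 of 1090 = 726.67, rounded up to 727, so 727 needed; 725 in favor. Not satisfied.

Invalid — vote requirement not satisfied.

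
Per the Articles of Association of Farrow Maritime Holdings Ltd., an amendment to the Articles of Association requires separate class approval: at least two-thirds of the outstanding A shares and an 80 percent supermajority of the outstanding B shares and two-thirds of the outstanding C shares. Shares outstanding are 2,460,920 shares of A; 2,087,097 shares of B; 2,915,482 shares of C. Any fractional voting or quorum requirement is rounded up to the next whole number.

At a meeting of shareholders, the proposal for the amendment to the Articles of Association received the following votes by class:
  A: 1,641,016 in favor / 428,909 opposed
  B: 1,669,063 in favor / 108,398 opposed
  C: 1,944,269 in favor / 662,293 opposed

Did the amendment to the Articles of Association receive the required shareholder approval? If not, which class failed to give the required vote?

Not approved — the B shares did not give the required vote.

A: 2/3 of 2460920 = 1640613.33, rounded up to 1640614; 1,640,614 required, 1,641,016 in favor — approved.
B: 4/5 of 2087097 = 1669677.60, rounded up to 1669678; 1,669,678 required, 1,669,063 in favor — not approved.
C: 2/3 of 2915482 = 1943654.67, rounded up to 1943655; 1,943,655 required, 1,944,269 in favor — approved.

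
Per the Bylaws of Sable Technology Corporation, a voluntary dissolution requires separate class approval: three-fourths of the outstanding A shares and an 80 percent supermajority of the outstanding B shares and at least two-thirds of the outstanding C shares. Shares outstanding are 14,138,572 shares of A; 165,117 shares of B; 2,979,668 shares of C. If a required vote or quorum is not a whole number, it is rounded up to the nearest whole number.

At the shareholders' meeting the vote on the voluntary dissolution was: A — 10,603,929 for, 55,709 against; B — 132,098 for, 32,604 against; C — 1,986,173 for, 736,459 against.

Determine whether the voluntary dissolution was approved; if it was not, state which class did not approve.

A: 3/4 of 14138572 = 10603929; 10,603,929 required, 10,603,929 in favor — approved.
B: 4/5 of 165117 = 132093.60, rounded up to 132094; 132,094 required, 132,098 in favor — approved.
C: 2/3 of 2979668 = 1986445.33, rounded up to 1986446; 1,986,446 required, 1,986,173 in favor — not approved.

Not approved — the C shares did not give the required vote.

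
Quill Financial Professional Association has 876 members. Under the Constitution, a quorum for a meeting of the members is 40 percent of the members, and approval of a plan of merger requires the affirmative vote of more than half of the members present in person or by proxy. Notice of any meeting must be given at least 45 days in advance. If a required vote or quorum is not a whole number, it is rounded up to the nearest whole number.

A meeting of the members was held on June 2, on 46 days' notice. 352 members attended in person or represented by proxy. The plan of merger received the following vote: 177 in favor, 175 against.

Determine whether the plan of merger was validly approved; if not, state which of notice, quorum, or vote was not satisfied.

Notice: 46 days given; 45 required. Satisfied.
Quorum: 40% of 876 = 350.40, rounded up to 351; 352 present. Satisfied.
Vote: requires a majority of those present (352); a majority of 352 is 177, so 177 needed; 177 in favor. Satisfied.

Valid — all requirements satisfied.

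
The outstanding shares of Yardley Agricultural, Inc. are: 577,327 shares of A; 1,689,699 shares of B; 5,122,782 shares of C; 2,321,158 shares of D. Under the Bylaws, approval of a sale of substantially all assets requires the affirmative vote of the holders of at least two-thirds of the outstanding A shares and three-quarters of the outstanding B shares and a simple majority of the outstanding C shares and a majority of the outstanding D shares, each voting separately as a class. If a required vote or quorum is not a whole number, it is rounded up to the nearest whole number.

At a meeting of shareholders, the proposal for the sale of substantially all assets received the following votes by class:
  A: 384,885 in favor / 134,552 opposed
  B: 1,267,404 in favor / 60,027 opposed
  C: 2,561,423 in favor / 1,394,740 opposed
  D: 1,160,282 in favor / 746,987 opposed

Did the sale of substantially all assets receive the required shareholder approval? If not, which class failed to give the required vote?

Not approved — the D shares did not give the required vote.

A: 2/3 of 577327 = 384884.67, rounded up to 384885; 384,885 required, 384,885 in favor — approved.
B: 3/4 of 1689699 = 1267274.25, rounded up to 1267275; 1,267,275 required, 1,267,404 in favor — approved.
C: a majority of 5122782 is 2561392; 2,561,392 required, 2,561,423 in favor — approved.
D: a majority of 2321158 is 1160580; 1,160,580 required, 1,160,282 in favor — not approved.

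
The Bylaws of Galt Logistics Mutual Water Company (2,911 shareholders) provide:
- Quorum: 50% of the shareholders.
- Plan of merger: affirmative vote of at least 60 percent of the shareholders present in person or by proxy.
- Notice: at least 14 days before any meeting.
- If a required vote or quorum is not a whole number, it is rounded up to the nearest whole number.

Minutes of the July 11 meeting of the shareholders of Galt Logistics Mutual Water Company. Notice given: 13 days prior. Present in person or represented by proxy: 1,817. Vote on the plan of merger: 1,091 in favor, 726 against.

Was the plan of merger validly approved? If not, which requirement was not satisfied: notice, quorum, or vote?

Notice: 13 days given; 14 required. Not satisfied.
Quorum: 50% of 2,911 = 1,455.50, rounded up to 1,456; 1,817 present. Satisfied.
Vote: requires three-fifths of those present (1,817); 3/5 of 1817 = 1090.20, rounded up to 1091, so 1,091 needed; 1,091 in favor. Satisfied.

Invalid — notice requirement not satisfied.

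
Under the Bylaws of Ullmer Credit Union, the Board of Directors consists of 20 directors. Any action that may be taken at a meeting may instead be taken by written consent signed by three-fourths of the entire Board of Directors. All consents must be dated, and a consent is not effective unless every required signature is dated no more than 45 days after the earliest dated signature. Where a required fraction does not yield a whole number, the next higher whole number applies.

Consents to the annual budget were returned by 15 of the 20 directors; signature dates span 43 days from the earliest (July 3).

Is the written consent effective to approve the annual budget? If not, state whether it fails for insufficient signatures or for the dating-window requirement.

Effective — both the signature and dating-window requirements are satisfied.

Signatures required: three-fourths of 20 — 3/4 of 20 = 15, so 15 needed; 15 signed. Sufficient.
Dating window: the latest signature is 43 days after the earliest; the limit is 45 days. Within the window.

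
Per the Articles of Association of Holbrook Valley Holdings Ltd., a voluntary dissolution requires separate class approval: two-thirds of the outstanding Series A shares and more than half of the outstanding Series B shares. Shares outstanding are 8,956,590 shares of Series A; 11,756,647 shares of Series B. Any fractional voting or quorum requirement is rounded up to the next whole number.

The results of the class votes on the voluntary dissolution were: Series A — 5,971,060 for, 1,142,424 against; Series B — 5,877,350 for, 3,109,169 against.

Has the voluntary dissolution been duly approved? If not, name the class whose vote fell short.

Not approved — the Series B shares did not give the required vote.

Series A: 2/3 of 8956590 = 5971060; 5,971,060 required, 5,971,060 in favor — approved.
Series B: a majority of 11756647 is 5878324; 5,878,324 required, 5,877,350 in favor — not approved.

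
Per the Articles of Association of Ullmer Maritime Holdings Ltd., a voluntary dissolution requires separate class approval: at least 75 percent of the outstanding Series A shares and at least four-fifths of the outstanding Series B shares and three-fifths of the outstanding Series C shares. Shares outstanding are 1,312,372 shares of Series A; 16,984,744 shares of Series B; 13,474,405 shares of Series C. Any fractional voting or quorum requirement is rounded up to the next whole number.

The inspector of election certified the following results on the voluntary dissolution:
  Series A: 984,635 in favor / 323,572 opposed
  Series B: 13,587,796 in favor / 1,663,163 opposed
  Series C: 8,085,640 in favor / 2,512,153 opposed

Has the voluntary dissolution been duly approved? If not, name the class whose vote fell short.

Series A: 3/4 of 1312372 = 984279; 984,279 required, 984,635 in favor — approved.
Series B: 4/5 of 16984744 = 13587795.20, rounded up to 13587796; 13,587,796 required, 13,587,796 in favor — approved.
Series C: 3/5 of 13474405 = 8084643; 8,084,643 required, 8,085,640 in favor — approved.

Approved — every class gave the required vote.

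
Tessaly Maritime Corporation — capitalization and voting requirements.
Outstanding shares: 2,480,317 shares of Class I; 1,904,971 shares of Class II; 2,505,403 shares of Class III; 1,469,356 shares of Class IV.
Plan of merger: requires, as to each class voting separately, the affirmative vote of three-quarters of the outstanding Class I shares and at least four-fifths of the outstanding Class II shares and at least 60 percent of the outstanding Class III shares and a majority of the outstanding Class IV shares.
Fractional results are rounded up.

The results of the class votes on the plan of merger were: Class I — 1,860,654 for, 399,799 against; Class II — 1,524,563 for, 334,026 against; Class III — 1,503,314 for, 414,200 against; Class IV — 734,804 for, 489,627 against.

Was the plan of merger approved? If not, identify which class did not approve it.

Approved — every class gave the required vote.

Class I: 3/4 of 2480317 = 1860237.75, rounded up to 1860238; 1,860,238 required, 1,860,654 in favor — approved.
Class II: 4/5 of 1904971 = 1523976.80, rounded up to 1523977; 1,523,977 required, 1,524,563 in favor — approved.
Class III: 3/5 of 2505403 = 1503241.80, rounded up to 1503242; 1,503,242 required, 1,503,314 in favor — approved.
Class IV: a majority of 1469356 is 734679; 734,679 required, 734,804 in favor — approved.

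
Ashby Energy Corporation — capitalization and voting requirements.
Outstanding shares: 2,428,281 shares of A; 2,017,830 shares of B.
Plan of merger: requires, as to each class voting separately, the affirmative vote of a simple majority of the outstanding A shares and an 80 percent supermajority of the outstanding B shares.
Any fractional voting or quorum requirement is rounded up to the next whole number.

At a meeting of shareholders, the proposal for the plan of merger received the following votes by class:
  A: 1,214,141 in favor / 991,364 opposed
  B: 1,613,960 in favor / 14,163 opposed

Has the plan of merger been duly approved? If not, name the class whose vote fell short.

Not approved — the B shares did not give the required vote.

A: a majority of 2428281 is 1214141; 1,214,141 required, 1,214,141 in favor — approved.
B: 4/5 of 2017830 = 1614264; 1,614,264 required, 1,613,960 in favor — not approved.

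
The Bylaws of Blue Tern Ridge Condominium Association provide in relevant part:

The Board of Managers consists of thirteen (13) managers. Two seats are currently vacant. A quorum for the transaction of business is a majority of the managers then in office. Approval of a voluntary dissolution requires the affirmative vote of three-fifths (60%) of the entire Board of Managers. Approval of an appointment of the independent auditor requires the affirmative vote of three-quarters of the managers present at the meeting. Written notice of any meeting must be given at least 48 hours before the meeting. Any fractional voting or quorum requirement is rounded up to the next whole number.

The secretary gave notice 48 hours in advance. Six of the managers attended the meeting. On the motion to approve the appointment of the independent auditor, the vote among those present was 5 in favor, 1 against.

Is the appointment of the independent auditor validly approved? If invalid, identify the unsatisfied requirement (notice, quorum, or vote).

Notice: 48 hours given; 48 required (48 ≥ 48). Satisfied.
Quorum: 6 present; quorum is 6. Satisfied.
Vote: the appointment of the independent auditor requires three-fourths of the managers present (6). 3/4 of 6 = 4.50, rounded up to 5, so 5 affirmative votes are needed; 5 voted in favor. Satisfied.

Valid — all requirements satisfied.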